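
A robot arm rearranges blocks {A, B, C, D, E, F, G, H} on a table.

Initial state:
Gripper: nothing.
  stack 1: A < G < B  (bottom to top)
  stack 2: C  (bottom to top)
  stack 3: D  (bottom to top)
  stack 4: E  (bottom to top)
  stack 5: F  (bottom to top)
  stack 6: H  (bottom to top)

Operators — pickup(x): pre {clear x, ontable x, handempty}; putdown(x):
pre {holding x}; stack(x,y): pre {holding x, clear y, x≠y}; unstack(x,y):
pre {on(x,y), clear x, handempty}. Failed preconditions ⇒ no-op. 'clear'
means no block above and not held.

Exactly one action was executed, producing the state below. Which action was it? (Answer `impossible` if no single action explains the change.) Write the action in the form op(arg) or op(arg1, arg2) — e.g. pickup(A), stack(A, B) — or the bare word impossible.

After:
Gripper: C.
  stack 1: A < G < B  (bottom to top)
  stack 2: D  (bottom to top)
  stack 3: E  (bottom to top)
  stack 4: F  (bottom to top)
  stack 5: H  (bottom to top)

target: towers=[A/G/B; D; E; F; H] holding=C
         pickup(E) → towers=[A/G/B; C; D; F; H] holding=E
         pickup(H) → towers=[A/G/B; C; D; E; F] holding=H
     unstack(B, G) → towers=[A/G; C; D; E; F; H] holding=B
         pickup(F) → towers=[A/G/B; C; D; E; H] holding=F
         pickup(D) → towers=[A/G/B; C; E; F; H] holding=D
         pickup(C) → towers=[A/G/B; D; E; F; H] holding=C  ← match

pickup(C)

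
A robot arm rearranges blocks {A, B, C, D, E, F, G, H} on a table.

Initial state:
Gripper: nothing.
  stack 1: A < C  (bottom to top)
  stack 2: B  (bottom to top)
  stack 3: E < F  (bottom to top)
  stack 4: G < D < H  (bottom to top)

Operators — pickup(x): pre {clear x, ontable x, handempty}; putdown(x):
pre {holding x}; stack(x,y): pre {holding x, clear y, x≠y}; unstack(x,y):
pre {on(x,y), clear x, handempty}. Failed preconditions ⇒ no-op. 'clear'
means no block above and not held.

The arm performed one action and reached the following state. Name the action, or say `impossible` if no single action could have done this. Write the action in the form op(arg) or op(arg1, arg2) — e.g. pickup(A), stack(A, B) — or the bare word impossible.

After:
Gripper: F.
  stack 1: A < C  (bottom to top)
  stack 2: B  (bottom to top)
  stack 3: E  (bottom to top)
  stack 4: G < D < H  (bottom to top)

target: towers=[A/C; B; E; G/D/H] holding=F
     unstack(H, D) → towers=[A/C; B; E/F; G/D] holding=H
         pickup(B) → towers=[A/C; E/F; G/D/H] holding=B
     unstack(F, E) → towers=[A/C; B; E; G/D/H] holding=F  ← match
     unstack(C, A) → towers=[A; B; E/F; G/D/H] holding=C

unstack(F, E)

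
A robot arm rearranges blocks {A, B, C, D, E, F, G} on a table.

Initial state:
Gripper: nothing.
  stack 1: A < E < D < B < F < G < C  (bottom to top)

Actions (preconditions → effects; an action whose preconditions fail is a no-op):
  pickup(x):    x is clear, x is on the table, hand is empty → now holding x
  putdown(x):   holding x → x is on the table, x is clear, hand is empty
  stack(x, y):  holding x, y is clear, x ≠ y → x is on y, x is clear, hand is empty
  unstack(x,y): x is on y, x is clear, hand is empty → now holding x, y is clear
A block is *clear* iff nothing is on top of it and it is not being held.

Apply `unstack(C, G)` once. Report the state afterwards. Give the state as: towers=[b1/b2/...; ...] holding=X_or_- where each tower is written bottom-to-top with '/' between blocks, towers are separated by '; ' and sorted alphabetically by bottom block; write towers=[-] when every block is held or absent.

before: towers=[A/E/D/B/F/G/C] holding=-
pre[unstack(C, G)]: on(C,G) ok, clear(C) ok, handempty ok
all met → apply unstack(C, G)
after:  towers=[A/E/D/B/F/G] holding=C

towers=[A/E/D/B/F/G] holding=C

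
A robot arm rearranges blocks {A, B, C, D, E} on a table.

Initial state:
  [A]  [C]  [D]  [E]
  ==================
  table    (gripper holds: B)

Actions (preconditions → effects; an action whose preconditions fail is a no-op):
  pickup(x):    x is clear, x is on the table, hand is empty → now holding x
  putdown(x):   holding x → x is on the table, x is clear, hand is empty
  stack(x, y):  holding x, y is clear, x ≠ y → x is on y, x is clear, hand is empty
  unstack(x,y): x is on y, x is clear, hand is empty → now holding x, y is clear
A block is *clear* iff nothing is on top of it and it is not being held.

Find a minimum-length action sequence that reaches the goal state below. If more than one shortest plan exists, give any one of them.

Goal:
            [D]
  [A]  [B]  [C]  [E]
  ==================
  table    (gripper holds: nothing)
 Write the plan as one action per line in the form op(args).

putdown(B)
pickup(D)
stack(D, C)

step 1 (putdown(B)): towers=[A; B; C; D; E] holding=-
step 2 (pickup(D)): towers=[A; B; C; E] holding=D
step 3 (stack(D, C)): towers=[A; B; C/D; E] holding=-
goal check: towers=[A; B; C/D; E] holding=- — reached (length 3, optimal by BFS)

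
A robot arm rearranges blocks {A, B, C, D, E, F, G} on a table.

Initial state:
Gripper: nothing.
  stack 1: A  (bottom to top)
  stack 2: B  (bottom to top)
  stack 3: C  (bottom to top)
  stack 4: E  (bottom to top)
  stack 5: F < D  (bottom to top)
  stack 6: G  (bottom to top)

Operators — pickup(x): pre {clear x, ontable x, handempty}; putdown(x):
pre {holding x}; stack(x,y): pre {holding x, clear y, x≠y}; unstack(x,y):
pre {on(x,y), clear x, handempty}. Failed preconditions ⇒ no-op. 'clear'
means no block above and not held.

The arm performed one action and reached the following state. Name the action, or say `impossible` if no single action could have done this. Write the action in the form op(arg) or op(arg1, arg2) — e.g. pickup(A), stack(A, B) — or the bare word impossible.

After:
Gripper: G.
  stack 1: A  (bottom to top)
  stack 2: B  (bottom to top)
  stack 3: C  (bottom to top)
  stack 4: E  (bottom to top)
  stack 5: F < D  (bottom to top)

pickup(G)

target: towers=[A; B; C; E; F/D] holding=G
         pickup(B) → towers=[A; C; E; F/D; G] holding=B
         pickup(G) → towers=[A; B; C; E; F/D] holding=G  ← match
     unstack(D, F) → towers=[A; B; C; E; F; G] holding=D
         pickup(A) → towers=[B; C; E; F/D; G] holding=A
         pickup(E) → towers=[A; B; C; F/D; G] holding=E
         pickup(C) → towers=[A; B; E; F/D; G] holding=C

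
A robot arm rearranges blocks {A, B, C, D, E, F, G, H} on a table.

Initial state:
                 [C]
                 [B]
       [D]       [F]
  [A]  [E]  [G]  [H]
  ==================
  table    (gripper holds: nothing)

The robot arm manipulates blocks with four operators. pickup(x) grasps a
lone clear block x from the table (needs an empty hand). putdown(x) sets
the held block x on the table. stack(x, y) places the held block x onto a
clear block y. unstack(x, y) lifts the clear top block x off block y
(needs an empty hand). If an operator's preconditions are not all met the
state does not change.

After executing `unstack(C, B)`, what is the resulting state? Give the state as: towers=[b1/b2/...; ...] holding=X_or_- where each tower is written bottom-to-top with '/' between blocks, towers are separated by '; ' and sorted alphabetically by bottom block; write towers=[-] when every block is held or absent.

towers=[A; E/D; G; H/F/B] holding=C

before: towers=[A; E/D; G; H/F/B/C] holding=-
pre[unstack(C, B)]: on(C,B) ok, clear(C) ok, handempty ok
all met → apply unstack(C, B)
after:  towers=[A; E/D; G; H/F/B] holding=C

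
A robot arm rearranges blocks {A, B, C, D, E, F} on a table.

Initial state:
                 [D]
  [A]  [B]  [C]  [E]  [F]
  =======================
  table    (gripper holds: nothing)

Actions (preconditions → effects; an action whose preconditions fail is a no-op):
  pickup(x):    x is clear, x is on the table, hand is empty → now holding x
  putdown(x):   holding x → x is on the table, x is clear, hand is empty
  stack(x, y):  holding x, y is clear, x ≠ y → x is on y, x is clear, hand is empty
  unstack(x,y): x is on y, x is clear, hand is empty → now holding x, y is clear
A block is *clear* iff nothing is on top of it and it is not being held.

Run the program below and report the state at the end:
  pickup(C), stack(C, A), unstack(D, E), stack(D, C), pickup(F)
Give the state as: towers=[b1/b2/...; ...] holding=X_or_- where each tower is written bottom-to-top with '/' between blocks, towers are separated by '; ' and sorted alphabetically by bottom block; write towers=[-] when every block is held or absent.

step 1 (pickup(C)): towers=[A; B; E/D; F] holding=C
step 2 (stack(C, A)): towers=[A/C; B; E/D; F] holding=-
step 3 (unstack(D, E)): towers=[A/C; B; E; F] holding=D
step 4 (stack(D, C)): towers=[A/C/D; B; E; F] holding=-
step 5 (pickup(F)): towers=[A/C/D; B; E] holding=F

towers=[A/C/D; B; E] holding=F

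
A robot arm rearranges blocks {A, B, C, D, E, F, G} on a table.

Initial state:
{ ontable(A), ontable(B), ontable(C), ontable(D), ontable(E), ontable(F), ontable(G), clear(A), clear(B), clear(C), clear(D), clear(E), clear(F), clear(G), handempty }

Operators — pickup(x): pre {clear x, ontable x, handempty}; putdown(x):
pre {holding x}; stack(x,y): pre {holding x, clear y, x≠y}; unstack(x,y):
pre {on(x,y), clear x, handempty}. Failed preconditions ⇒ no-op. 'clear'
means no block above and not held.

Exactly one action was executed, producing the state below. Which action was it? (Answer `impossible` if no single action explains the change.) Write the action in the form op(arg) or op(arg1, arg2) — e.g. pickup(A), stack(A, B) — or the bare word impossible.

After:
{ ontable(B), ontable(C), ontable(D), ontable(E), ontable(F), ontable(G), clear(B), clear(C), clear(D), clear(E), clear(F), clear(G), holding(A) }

target: towers=[B; C; D; E; F; G] holding=A
         pickup(B) → towers=[A; C; D; E; F; G] holding=B
         pickup(F) → towers=[A; B; C; D; E; G] holding=F
         pickup(G) → towers=[A; B; C; D; E; F] holding=G
         pickup(D) → towers=[A; B; C; E; F; G] holding=D
         pickup(A) → towers=[B; C; D; E; F; G] holding=A  ← match
         pickup(E) → towers=[A; B; C; D; F; G] holding=E
         pickup(C) → towers=[A; B; D; E; F; G] holding=C

pickup(A)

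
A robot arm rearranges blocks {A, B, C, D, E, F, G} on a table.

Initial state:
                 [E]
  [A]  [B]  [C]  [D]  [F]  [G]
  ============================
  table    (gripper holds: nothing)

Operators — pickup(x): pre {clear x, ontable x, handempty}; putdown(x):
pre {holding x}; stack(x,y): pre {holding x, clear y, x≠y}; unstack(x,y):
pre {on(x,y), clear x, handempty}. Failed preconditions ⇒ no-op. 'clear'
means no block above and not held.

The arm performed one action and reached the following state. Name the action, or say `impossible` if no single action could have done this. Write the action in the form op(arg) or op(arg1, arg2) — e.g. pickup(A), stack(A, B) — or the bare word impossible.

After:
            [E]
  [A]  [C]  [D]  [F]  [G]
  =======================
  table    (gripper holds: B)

target: towers=[A; C; D/E; F; G] holding=B
         pickup(B) → towers=[A; C; D/E; F; G] holding=B  ← match
         pickup(F) → towers=[A; B; C; D/E; G] holding=F
         pickup(G) → towers=[A; B; C; D/E; F] holding=G
         pickup(A) → towers=[B; C; D/E; F; G] holding=A
     unstack(E, D) → towers=[A; B; C; D; F; G] holding=E
         pickup(C) → towers=[A; B; D/E; F; G] holding=C

pickup(B)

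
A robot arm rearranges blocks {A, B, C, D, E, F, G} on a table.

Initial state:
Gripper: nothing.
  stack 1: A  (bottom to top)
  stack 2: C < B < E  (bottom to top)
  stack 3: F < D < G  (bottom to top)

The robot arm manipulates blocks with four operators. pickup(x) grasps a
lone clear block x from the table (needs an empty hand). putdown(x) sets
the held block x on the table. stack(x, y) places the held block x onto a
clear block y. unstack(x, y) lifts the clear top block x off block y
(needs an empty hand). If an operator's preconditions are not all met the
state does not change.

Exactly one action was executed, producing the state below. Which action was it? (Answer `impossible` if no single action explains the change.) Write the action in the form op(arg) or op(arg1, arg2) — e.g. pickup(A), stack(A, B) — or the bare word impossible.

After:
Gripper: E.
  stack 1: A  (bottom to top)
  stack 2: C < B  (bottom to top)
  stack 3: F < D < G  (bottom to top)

unstack(E, B)

target: towers=[A; C/B; F/D/G] holding=E
     unstack(G, D) → towers=[A; C/B/E; F/D] holding=G
         pickup(A) → towers=[C/B/E; F/D/G] holding=A
     unstack(E, B) → towers=[A; C/B; F/D/G] holding=E  ← match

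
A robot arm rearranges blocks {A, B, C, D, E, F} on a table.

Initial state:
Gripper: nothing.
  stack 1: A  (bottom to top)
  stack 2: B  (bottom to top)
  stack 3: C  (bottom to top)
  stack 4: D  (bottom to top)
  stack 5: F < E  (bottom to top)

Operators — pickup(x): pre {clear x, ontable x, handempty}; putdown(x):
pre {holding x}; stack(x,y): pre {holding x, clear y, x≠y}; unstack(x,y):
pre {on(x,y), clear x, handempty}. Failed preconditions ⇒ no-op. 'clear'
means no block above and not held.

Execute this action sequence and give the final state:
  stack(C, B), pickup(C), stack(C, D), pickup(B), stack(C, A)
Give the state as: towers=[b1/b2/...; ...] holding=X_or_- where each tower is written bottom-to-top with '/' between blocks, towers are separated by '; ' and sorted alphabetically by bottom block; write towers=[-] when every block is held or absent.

towers=[A; D/C; F/E] holding=B

step 1 (stack(C, B)) [no-op]: towers=[A; B; C; D; F/E] holding=-
step 2 (pickup(C)): towers=[A; B; D; F/E] holding=C
step 3 (stack(C, D)): towers=[A; B; D/C; F/E] holding=-
step 4 (pickup(B)): towers=[A; D/C; F/E] holding=B
step 5 (stack(C, A)) [no-op]: towers=[A; D/C; F/E] holding=B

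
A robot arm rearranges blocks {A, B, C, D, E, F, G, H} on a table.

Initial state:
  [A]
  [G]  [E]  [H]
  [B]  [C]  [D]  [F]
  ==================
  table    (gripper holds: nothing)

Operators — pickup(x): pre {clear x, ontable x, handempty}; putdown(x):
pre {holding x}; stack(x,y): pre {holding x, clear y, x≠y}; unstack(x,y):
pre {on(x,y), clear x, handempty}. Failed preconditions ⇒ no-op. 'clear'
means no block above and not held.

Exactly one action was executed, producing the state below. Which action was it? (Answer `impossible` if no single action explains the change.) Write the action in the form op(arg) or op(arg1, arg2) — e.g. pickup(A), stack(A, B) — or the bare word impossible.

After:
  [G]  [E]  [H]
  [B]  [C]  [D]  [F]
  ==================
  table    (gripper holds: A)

unstack(A, G)

target: towers=[B/G; C/E; D/H; F] holding=A
     unstack(A, G) → towers=[B/G; C/E; D/H; F] holding=A  ← match
     unstack(E, C) → towers=[B/G/A; C; D/H; F] holding=E
     unstack(H, D) → towers=[B/G/A; C/E; D; F] holding=H
         pickup(F) → towers=[B/G/A; C/E; D/H] holding=F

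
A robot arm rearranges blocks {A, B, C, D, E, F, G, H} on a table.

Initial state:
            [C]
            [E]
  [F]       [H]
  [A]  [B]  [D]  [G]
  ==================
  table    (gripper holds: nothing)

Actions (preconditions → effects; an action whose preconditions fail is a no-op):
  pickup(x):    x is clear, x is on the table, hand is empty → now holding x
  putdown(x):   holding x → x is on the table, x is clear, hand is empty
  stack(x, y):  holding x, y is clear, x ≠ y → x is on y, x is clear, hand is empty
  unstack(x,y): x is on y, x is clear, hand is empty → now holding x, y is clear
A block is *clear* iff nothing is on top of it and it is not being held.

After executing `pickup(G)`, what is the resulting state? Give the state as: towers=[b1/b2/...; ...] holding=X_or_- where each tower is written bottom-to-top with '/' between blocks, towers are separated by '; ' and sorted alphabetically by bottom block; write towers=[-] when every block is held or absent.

towers=[A/F; B; D/H/E/C] holding=G

before: towers=[A/F; B; D/H/E/C; G] holding=-
pre[pickup(G)]: clear(G) ok, ontable(G) ok, handempty ok
all met → apply pickup(G)
after:  towers=[A/F; B; D/H/E/C] holding=G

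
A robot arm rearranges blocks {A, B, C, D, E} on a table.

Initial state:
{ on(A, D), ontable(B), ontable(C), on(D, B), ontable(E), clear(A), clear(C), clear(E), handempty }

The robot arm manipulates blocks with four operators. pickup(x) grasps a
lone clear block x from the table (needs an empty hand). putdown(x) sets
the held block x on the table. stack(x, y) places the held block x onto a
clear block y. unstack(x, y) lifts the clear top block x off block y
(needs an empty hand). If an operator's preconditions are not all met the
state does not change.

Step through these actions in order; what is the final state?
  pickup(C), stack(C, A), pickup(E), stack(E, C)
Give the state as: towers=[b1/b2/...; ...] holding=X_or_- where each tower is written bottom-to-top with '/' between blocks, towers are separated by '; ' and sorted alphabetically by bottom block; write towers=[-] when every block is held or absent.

step 1 (pickup(C)): towers=[B/D/A; E] holding=C
step 2 (stack(C, A)): towers=[B/D/A/C; E] holding=-
step 3 (pickup(E)): towers=[B/D/A/C] holding=E
step 4 (stack(E, C)): towers=[B/D/A/C/E] holding=-

towers=[B/D/A/C/E] holding=-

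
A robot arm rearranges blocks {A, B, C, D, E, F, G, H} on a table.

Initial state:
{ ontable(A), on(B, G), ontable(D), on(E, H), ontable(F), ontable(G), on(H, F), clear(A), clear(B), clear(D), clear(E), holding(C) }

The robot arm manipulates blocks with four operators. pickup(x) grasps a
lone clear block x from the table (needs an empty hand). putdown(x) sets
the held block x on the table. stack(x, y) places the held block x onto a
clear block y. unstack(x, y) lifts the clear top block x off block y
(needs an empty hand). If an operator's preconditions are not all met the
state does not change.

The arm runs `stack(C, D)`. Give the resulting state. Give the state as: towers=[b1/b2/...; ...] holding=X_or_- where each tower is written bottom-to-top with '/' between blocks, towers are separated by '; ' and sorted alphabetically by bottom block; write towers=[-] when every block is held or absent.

towers=[A; D/C; F/H/E; G/B] holding=-

before: towers=[A; D; F/H/E; G/B] holding=C
pre[stack(C, D)]: holding(C) ✓, clear(D) ✓, C≠D ✓
all met → apply stack(C, D)
after:  towers=[A; D/C; F/H/E; G/B] holding=-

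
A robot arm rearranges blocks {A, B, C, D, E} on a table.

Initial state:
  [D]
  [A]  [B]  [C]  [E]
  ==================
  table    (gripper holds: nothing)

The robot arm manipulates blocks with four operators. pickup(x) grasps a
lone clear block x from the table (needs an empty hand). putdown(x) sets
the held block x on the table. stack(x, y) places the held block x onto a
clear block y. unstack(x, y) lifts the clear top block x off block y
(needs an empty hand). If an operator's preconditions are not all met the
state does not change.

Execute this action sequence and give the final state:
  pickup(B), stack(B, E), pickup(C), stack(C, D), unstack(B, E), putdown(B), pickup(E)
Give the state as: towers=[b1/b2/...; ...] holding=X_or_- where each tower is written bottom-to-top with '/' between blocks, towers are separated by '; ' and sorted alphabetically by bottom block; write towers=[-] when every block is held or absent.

towers=[A/D/C; B] holding=E

step 1 (pickup(B)): towers=[A/D; C; E] holding=B
step 2 (stack(B, E)): towers=[A/D; C; E/B] holding=-
step 3 (pickup(C)): towers=[A/D; E/B] holding=C
step 4 (stack(C, D)): towers=[A/D/C; E/B] holding=-
step 5 (unstack(B, E)): towers=[A/D/C; E] holding=B
step 6 (putdown(B)): towers=[A/D/C; B; E] holding=-
step 7 (pickup(E)): towers=[A/D/C; B] holding=E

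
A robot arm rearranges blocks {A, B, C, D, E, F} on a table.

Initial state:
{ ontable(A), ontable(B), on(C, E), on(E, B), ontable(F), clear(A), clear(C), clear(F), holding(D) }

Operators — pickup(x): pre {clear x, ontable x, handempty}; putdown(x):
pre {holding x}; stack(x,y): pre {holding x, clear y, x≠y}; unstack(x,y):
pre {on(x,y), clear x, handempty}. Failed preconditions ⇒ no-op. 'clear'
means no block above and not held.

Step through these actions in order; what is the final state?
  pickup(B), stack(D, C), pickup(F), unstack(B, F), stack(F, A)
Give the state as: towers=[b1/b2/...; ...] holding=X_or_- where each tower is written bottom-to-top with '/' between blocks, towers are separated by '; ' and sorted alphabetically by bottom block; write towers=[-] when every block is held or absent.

towers=[A/F; B/E/C/D] holding=-

step 1 (pickup(B)) [no-op]: towers=[A; B/E/C; F] holding=D
step 2 (stack(D, C)): towers=[A; B/E/C/D; F] holding=-
step 3 (pickup(F)): towers=[A; B/E/C/D] holding=F
step 4 (unstack(B, F)) [no-op]: towers=[A; B/E/C/D] holding=F
step 5 (stack(F, A)): towers=[A/F; B/E/C/D] holding=-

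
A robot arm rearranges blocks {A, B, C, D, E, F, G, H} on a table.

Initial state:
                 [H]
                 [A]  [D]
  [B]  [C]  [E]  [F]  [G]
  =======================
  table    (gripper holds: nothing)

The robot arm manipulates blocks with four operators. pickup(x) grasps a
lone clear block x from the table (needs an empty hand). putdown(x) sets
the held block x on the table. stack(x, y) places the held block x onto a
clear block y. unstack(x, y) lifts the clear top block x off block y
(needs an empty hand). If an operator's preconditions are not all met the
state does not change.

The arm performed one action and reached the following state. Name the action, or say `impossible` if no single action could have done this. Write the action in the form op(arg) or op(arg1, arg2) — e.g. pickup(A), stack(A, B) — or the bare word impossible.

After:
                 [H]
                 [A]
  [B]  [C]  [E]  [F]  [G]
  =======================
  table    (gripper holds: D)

unstack(D, G)

target: towers=[B; C; E; F/A/H; G] holding=D
         pickup(E) → towers=[B; C; F/A/H; G/D] holding=E
     unstack(H, A) → towers=[B; C; E; F/A; G/D] holding=H
         pickup(B) → towers=[C; E; F/A/H; G/D] holding=B
     unstack(D, G) → towers=[B; C; E; F/A/H; G] holding=D  ← match
         pickup(C) → towers=[B; E; F/A/H; G/D] holding=C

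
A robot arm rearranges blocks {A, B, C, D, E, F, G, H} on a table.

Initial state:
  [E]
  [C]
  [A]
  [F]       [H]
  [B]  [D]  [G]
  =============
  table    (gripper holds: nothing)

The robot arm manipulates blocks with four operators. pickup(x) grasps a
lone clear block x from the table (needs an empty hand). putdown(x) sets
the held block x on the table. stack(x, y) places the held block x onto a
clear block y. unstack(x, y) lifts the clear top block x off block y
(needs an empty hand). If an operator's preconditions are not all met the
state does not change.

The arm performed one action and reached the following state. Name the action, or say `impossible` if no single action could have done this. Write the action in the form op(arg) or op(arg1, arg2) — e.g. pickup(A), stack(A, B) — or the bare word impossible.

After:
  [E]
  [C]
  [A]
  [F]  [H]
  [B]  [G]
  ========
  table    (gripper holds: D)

target: towers=[B/F/A/C/E; G/H] holding=D
     unstack(E, C) → towers=[B/F/A/C; D; G/H] holding=E
     unstack(H, G) → towers=[B/F/A/C/E; D; G] holding=H
         pickup(D) → towers=[B/F/A/C/E; G/H] holding=D  ← match

pickup(D)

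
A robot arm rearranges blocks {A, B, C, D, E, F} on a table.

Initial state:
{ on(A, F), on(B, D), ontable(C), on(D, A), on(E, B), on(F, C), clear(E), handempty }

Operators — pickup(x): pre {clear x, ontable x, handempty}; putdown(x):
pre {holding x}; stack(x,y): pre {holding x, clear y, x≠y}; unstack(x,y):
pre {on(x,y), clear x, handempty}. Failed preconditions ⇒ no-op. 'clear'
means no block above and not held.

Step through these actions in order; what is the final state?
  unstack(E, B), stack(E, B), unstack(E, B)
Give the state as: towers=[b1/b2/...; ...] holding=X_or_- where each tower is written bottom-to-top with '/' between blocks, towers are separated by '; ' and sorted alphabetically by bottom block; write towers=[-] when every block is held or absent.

towers=[C/F/A/D/B] holding=E

step 1 (unstack(E, B)): towers=[C/F/A/D/B] holding=E
step 2 (stack(E, B)): towers=[C/F/A/D/B/E] holding=-
step 3 (unstack(E, B)): towers=[C/F/A/D/B] holding=E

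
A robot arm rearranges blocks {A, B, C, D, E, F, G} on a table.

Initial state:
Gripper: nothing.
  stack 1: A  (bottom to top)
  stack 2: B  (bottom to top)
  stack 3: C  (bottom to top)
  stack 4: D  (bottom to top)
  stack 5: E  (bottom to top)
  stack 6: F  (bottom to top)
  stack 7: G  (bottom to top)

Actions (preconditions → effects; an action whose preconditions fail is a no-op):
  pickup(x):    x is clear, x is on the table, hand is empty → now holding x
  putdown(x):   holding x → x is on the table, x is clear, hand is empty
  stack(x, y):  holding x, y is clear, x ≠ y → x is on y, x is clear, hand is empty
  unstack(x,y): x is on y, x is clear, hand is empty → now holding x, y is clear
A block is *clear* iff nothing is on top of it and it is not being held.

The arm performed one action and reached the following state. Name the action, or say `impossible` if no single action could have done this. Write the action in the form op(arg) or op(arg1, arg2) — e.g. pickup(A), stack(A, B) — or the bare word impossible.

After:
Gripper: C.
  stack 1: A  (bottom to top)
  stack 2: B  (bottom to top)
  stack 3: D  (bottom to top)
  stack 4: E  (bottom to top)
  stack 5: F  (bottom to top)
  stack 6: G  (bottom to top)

pickup(C)

target: towers=[A; B; D; E; F; G] holding=C
         pickup(B) → towers=[A; C; D; E; F; G] holding=B
         pickup(F) → towers=[A; B; C; D; E; G] holding=F
         pickup(G) → towers=[A; B; C; D; E; F] holding=G
         pickup(D) → towers=[A; B; C; E; F; G] holding=D
         pickup(A) → towers=[B; C; D; E; F; G] holding=A
         pickup(E) → towers=[A; B; C; D; F; G] holding=E
         pickup(C) → towers=[A; B; D; E; F; G] holding=C  ← match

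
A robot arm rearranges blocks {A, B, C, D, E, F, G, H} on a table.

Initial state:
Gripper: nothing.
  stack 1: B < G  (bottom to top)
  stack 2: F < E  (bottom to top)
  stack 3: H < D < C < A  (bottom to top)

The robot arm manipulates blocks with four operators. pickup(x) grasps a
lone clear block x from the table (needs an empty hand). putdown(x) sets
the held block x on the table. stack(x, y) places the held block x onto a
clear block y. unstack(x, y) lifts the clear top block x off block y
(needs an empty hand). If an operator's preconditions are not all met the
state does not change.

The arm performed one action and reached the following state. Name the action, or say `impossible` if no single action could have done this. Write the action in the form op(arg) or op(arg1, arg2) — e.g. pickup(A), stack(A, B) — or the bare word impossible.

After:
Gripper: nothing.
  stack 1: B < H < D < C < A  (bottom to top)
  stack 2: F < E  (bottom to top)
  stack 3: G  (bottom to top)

target: towers=[B/H/D/C/A; F/E; G] holding=-
     unstack(G, B) → towers=[B; F/E; H/D/C/A] holding=G
     unstack(A, C) → towers=[B/G; F/E; H/D/C] holding=A
     unstack(E, F) → towers=[B/G; F; H/D/C/A] holding=E
none of the 3 applicable actions match → impossible

impossible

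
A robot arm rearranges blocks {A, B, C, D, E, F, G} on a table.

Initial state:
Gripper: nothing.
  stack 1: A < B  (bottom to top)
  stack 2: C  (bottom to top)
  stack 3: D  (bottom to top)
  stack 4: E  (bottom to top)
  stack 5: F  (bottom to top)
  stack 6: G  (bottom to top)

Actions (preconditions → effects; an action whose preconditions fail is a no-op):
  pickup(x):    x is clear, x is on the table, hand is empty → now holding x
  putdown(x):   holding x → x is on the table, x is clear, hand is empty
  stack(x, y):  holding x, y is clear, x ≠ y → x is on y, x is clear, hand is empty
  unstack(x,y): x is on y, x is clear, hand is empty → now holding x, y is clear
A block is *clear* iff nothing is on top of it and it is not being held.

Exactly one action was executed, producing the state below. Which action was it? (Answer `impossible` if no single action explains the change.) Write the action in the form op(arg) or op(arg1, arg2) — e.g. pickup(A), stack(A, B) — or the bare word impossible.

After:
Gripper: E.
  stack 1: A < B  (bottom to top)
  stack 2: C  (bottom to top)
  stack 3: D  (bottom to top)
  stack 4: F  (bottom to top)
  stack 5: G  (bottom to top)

target: towers=[A/B; C; D; F; G] holding=E
     unstack(B, A) → towers=[A; C; D; E; F; G] holding=B
         pickup(F) → towers=[A/B; C; D; E; G] holding=F
         pickup(G) → towers=[A/B; C; D; E; F] holding=G
         pickup(D) → towers=[A/B; C; E; F; G] holding=D
         pickup(E) → towers=[A/B; C; D; F; G] holding=E  ← match
         pickup(C) → towers=[A/B; D; E; F; G] holding=C

pickup(E)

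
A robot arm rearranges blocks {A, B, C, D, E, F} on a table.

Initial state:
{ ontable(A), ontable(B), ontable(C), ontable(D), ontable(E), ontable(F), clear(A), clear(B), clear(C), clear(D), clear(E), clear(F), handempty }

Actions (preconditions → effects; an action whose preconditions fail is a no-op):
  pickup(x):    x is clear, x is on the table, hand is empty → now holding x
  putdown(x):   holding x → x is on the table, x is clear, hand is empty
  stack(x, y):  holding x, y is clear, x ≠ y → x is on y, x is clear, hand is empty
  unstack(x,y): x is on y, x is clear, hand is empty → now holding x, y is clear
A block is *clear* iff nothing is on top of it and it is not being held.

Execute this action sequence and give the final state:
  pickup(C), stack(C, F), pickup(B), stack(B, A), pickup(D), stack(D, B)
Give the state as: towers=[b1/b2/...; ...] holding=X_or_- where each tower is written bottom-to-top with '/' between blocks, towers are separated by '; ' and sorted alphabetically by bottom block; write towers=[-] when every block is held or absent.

step 1 (pickup(C)): towers=[A; B; D; E; F] holding=C
step 2 (stack(C, F)): towers=[A; B; D; E; F/C] holding=-
step 3 (pickup(B)): towers=[A; D; E; F/C] holding=B
step 4 (stack(B, A)): towers=[A/B; D; E; F/C] holding=-
step 5 (pickup(D)): towers=[A/B; E; F/C] holding=D
step 6 (stack(D, B)): towers=[A/B/D; E; F/C] holding=-

towers=[A/B/D; E; F/C] holding=-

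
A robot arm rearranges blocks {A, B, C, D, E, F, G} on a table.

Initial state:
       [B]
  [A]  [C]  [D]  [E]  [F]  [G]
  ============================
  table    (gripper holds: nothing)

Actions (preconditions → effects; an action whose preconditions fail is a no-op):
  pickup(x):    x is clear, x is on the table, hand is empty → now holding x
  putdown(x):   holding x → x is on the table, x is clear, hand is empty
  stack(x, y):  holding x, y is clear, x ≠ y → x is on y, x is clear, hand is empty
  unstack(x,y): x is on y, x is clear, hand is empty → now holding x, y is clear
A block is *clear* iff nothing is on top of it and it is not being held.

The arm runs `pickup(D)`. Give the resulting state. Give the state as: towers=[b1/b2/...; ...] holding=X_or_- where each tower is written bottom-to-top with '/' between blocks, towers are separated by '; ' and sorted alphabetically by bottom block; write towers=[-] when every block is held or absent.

before: towers=[A; C/B; D; E; F; G] holding=-
pre[pickup(D)]: clear(D) ok, ontable(D) ok, handempty ok
all met → apply pickup(D)
after:  towers=[A; C/B; E; F; G] holding=D

towers=[A; C/B; E; F; G] holding=D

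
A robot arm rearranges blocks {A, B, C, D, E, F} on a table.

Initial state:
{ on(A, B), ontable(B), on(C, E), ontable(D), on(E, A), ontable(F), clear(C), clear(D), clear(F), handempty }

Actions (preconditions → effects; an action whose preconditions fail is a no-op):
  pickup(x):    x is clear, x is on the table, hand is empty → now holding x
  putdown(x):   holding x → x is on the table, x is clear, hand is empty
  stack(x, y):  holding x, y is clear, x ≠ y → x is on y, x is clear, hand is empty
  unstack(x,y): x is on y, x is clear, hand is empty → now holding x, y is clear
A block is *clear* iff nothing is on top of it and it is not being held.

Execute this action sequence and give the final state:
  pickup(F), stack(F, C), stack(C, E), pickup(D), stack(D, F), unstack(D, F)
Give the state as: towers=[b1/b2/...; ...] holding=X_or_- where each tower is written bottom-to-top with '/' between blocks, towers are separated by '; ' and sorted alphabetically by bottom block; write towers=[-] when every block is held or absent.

towers=[B/A/E/C/F] holding=D

step 1 (pickup(F)): towers=[B/A/E/C; D] holding=F
step 2 (stack(F, C)): towers=[B/A/E/C/F; D] holding=-
step 3 (stack(C, E)) [no-op]: towers=[B/A/E/C/F; D] holding=-
step 4 (pickup(D)): towers=[B/A/E/C/F] holding=D
step 5 (stack(D, F)): towers=[B/A/E/C/F/D] holding=-
step 6 (unstack(D, F)): towers=[B/A/E/C/F] holding=D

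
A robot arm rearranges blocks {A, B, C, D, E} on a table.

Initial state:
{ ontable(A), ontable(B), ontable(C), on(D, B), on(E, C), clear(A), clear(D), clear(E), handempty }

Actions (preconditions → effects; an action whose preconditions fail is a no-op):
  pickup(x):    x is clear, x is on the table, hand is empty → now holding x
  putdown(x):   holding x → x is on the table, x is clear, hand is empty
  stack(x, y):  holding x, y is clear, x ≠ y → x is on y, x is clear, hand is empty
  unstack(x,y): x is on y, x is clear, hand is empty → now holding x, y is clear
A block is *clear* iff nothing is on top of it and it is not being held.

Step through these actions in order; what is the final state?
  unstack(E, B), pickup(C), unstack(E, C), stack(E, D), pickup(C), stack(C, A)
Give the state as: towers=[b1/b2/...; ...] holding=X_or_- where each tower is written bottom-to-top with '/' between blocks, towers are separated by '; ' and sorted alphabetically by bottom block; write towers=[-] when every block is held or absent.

towers=[A/C; B/D/E] holding=-

step 1 (unstack(E, B)) [no-op]: towers=[A; B/D; C/E] holding=-
step 2 (pickup(C)) [no-op]: towers=[A; B/D; C/E] holding=-
step 3 (unstack(E, C)): towers=[A; B/D; C] holding=E
step 4 (stack(E, D)): towers=[A; B/D/E; C] holding=-
step 5 (pickup(C)): towers=[A; B/D/E] holding=C
step 6 (stack(C, A)): towers=[A/C; B/D/E] holding=-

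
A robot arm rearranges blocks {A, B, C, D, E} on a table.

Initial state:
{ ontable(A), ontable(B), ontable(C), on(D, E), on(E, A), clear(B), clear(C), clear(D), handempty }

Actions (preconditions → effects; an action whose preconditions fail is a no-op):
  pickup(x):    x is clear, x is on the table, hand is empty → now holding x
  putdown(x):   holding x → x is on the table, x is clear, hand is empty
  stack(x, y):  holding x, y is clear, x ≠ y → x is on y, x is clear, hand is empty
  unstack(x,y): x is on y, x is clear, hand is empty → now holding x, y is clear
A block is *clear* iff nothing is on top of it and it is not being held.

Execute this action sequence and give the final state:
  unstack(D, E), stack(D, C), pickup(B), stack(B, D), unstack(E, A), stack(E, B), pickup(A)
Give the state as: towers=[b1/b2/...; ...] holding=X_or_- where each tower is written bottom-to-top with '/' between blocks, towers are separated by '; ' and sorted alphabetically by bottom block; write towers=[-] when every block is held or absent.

towers=[C/D/B/E] holding=A

step 1 (unstack(D, E)): towers=[A/E; B; C] holding=D
step 2 (stack(D, C)): towers=[A/E; B; C/D] holding=-
step 3 (pickup(B)): towers=[A/E; C/D] holding=B
step 4 (stack(B, D)): towers=[A/E; C/D/B] holding=-
step 5 (unstack(E, A)): towers=[A; C/D/B] holding=E
step 6 (stack(E, B)): towers=[A; C/D/B/E] holding=-
step 7 (pickup(A)): towers=[C/D/B/E] holding=A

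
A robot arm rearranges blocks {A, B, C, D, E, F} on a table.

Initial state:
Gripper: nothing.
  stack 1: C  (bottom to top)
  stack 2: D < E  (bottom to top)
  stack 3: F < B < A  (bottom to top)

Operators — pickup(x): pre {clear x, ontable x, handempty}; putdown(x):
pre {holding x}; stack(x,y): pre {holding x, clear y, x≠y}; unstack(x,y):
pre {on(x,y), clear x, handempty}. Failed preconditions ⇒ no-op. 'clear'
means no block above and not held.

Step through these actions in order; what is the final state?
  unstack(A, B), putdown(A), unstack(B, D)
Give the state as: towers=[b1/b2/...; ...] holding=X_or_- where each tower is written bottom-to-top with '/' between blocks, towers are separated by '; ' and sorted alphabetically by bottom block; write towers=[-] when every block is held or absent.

step 1 (unstack(A, B)): towers=[C; D/E; F/B] holding=A
step 2 (putdown(A)): towers=[A; C; D/E; F/B] holding=-
step 3 (unstack(B, D)) [no-op]: towers=[A; C; D/E; F/B] holding=-

towers=[A; C; D/E; F/B] holding=-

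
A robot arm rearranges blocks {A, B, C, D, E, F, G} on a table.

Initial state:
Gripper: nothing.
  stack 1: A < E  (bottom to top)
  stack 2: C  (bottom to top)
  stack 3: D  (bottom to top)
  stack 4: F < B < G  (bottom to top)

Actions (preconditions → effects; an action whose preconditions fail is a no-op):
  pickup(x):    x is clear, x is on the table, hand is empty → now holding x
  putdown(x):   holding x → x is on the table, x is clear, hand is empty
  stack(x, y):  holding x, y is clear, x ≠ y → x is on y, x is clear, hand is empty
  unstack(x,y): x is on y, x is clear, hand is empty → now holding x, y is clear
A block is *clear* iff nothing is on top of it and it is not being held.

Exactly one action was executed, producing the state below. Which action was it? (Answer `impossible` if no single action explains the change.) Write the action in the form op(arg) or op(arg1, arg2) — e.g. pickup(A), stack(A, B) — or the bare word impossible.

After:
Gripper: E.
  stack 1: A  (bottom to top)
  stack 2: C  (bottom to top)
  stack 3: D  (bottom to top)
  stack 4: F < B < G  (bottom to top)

target: towers=[A; C; D; F/B/G] holding=E
     unstack(G, B) → towers=[A/E; C; D; F/B] holding=G
         pickup(D) → towers=[A/E; C; F/B/G] holding=D
     unstack(E, A) → towers=[A; C; D; F/B/G] holding=E  ← match
         pickup(C) → towers=[A/E; D; F/B/G] holding=C

unstack(E, A)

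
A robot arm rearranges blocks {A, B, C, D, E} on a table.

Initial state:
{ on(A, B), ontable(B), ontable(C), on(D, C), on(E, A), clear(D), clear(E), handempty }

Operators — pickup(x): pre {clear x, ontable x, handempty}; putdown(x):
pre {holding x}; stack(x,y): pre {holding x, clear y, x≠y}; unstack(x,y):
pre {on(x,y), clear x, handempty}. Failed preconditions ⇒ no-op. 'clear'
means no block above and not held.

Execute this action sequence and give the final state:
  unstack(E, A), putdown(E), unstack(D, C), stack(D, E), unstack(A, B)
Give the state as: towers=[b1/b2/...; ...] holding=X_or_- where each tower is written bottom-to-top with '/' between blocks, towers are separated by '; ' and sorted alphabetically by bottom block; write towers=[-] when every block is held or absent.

towers=[B; C; E/D] holding=A

step 1 (unstack(E, A)): towers=[B/A; C/D] holding=E
step 2 (putdown(E)): towers=[B/A; C/D; E] holding=-
step 3 (unstack(D, C)): towers=[B/A; C; E] holding=D
step 4 (stack(D, E)): towers=[B/A; C; E/D] holding=-
step 5 (unstack(A, B)): towers=[B; C; E/D] holding=A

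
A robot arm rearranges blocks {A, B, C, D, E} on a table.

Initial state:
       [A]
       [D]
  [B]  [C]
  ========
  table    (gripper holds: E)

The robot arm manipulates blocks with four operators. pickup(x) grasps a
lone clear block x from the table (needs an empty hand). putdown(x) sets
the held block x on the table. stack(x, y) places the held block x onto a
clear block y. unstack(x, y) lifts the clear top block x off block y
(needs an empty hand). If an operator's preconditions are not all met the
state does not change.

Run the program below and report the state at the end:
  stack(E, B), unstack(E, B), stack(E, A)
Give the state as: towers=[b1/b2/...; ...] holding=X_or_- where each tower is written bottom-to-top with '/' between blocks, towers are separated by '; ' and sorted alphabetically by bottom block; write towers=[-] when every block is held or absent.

step 1 (stack(E, B)): towers=[B/E; C/D/A] holding=-
step 2 (unstack(E, B)): towers=[B; C/D/A] holding=E
step 3 (stack(E, A)): towers=[B; C/D/A/E] holding=-

towers=[B; C/D/A/E] holding=-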